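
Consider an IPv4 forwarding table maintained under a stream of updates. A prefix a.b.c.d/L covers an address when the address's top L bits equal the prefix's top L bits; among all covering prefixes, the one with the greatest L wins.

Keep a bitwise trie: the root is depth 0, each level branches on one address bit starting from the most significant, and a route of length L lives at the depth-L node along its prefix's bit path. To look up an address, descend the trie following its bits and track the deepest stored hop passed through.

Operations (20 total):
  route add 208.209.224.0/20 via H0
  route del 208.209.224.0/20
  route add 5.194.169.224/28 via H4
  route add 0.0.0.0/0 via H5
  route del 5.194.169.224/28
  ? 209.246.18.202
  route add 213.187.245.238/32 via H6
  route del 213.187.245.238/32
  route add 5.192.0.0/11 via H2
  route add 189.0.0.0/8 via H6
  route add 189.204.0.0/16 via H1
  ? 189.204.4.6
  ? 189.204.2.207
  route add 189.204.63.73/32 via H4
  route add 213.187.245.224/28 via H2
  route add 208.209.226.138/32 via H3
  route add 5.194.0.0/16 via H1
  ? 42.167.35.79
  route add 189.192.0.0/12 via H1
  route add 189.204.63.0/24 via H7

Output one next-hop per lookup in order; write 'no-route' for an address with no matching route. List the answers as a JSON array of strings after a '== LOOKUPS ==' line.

Trace:
  add 208.209.224.0/20 -> H0 at depth 20
  del 208.209.224.0/20 (clear depth 20)
  add 5.194.169.224/28 -> H4 at depth 28
  add 0.0.0.0/0 -> H5 at depth 0
  del 5.194.169.224/28 (clear depth 28)
  ? 209.246.18.202  path d0:H5→d1:-→d2:-→d3:-→d4:-→d5:-→d6:-→d7:-  best=H5
  add 213.187.245.238/32 -> H6 at depth 32
  del 213.187.245.238/32 (clear depth 32)
  add 5.192.0.0/11 -> H2 at depth 11
  add 189.0.0.0/8 -> H6 at depth 8
  add 189.204.0.0/16 -> H1 at depth 16
  ? 189.204.4.6  path d0:H5→d1:-→d2:-→d3:-→d4:-→d5:-→d6:-→d7:-→d8:H6→d9:-→d10:-→d11:-→d12:-→d13:-→d14:-→d15:-→d16:H1  best=H1
  ? 189.204.2.207  path d0:H5→d1:-→d2:-→d3:-→d4:-→d5:-→d6:-→d7:-→d8:H6→d9:-→d10:-→d11:-→d12:-→d13:-→d14:-→d15:-→d16:H1  best=H1
  add 189.204.63.73/32 -> H4 at depth 32
  add 213.187.245.224/28 -> H2 at depth 28
  add 208.209.226.138/32 -> H3 at depth 32
  add 5.194.0.0/16 -> H1 at depth 16
  ? 42.167.35.79  path d0:H5→d1:-→d2:-  best=H5
  add 189.192.0.0/12 -> H1 at depth 12
  add 189.204.63.0/24 -> H7 at depth 24

== LOOKUPS ==
["H5","H1","H1","H5"]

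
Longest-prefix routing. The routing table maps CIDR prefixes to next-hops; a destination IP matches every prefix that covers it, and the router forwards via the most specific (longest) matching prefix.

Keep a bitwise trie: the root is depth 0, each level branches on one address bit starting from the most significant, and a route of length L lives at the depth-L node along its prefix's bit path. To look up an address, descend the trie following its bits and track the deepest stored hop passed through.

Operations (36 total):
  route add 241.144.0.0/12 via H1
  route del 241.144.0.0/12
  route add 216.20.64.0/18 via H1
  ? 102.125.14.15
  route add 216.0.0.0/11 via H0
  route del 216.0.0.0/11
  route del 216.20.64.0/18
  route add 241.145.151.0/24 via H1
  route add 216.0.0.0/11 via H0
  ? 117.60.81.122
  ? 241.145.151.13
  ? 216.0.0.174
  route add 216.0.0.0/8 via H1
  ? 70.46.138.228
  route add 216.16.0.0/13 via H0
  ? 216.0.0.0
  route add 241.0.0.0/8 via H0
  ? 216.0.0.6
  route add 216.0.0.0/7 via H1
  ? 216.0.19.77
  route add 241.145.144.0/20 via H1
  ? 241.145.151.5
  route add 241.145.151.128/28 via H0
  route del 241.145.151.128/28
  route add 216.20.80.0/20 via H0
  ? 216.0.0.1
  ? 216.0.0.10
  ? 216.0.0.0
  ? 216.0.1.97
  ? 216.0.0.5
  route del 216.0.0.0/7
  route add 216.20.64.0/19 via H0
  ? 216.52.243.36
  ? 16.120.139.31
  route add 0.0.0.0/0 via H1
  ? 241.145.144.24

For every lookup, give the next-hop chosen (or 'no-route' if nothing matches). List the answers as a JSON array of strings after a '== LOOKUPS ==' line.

Trace:
  + 241.144.0.0/12 (H1) depth=12
  - 241.144.0.0/12 clear@12
  + 216.20.64.0/18 (H1) depth=18
  Q 102.125.14.15: descend ε ; hops seen [∅] ; pick no-route
  + 216.0.0.0/11 (H0) depth=11
  - 216.0.0.0/11 clear@11
  - 216.20.64.0/18 clear@18
  + 241.145.151.0/24 (H1) depth=24
  + 216.0.0.0/11 (H0) depth=11
  Q 117.60.81.122: descend ε ; hops seen [∅] ; pick no-route
  Q 241.145.151.13: descend 111100011001000110010111 ; hops seen [H1] ; pick H1
  Q 216.0.0.174: descend 11011000000 ; hops seen [H0] ; pick H0
  + 216.0.0.0/8 (H1) depth=8
  Q 70.46.138.228: descend ε ; hops seen [∅] ; pick no-route
  + 216.16.0.0/13 (H0) depth=13
  Q 216.0.0.0: descend 11011000000 ; hops seen [H1,H0] ; pick H0
  + 241.0.0.0/8 (H0) depth=8
  Q 216.0.0.6: descend 11011000000 ; hops seen [H1,H0] ; pick H0
  + 216.0.0.0/7 (H1) depth=7
  Q 216.0.19.77: descend 11011000000 ; hops seen [H1,H1,H0] ; pick H0
  + 241.145.144.0/20 (H1) depth=20
  Q 241.145.151.5: descend 111100011001000110010111 ; hops seen [H0,H1,H1] ; pick H1
  + 241.145.151.128/28 (H0) depth=28
  - 241.145.151.128/28 clear@28
  + 216.20.80.0/20 (H0) depth=20
  Q 216.0.0.1: descend 11011000000 ; hops seen [H1,H1,H0] ; pick H0
  Q 216.0.0.10: descend 11011000000 ; hops seen [H1,H1,H0] ; pick H0
  Q 216.0.0.0: descend 11011000000 ; hops seen [H1,H1,H0] ; pick H0
  Q 216.0.1.97: descend 11011000000 ; hops seen [H1,H1,H0] ; pick H0
  Q 216.0.0.5: descend 11011000000 ; hops seen [H1,H1,H0] ; pick H0
  - 216.0.0.0/7 clear@7
  + 216.20.64.0/19 (H0) depth=19
  Q 216.52.243.36: descend 1101100000 ; hops seen [H1] ; pick H1
  Q 16.120.139.31: descend ε ; hops seen [∅] ; pick no-route
  + 0.0.0.0/0 (H1) depth=0
  Q 241.145.144.24: descend 111100011001000110010 ; hops seen [H1,H0,H1] ; pick H1

== LOOKUPS ==
["no-route","no-route","H1","H0","no-route","H0","H0","H0","H1","H0","H0","H0","H0","H0","H1","no-route","H1"]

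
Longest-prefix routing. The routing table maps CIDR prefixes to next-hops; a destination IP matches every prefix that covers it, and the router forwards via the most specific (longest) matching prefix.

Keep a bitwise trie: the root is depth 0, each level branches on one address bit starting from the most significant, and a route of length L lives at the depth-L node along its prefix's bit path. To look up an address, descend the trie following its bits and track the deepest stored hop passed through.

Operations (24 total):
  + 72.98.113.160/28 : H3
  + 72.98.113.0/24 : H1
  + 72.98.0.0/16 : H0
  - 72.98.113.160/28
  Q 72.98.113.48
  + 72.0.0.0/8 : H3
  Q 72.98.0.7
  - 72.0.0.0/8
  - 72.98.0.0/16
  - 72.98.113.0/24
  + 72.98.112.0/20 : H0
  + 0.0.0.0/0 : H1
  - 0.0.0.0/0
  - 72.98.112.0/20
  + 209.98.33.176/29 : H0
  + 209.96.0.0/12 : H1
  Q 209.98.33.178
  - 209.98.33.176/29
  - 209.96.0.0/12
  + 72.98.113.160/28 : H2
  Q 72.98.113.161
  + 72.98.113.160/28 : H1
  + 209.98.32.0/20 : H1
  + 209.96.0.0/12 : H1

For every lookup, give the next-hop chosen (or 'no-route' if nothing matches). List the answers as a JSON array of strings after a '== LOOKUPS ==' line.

Apply in order:
  add 72.98.113.160/28 -> H3 at depth 28
  add 72.98.113.0/24 -> H1 at depth 24
  add 72.98.0.0/16 -> H0 at depth 16
  - 72.98.113.160/28 clear@28
  lookup 72.98.113.48: bits 010010000110001001110001 walk d0:-→d1:-→d2:-→d3:-→d4:-→d5:-→d6:-→d7:-→d8:-→d9:-→d10:-→d11:-→d12:-→d13:-→d14:-→d15:-→d16:H0→d17:-→d18:-→d19:-→d20:-→d21:-→d22:-→d23:-→d24:H1 -> H1
  add 72.0.0.0/8 -> H3 at depth 8
  lookup 72.98.0.7: bits 01001000011000100 walk d0:-→d1:-→d2:-→d3:-→d4:-→d5:-→d6:-→d7:-→d8:H3→d9:-→d10:-→d11:-→d12:-→d13:-→d14:-→d15:-→d16:H0→d17:- -> H0
  - 72.0.0.0/8 clear@8
  - 72.98.0.0/16 clear@16
  - 72.98.113.0/24 clear@24
  add 72.98.112.0/20 -> H0 at depth 20
  add 0.0.0.0/0 -> H1 at depth 0
  - 0.0.0.0/0 clear@0
  - 72.98.112.0/20 clear@20
  add 209.98.33.176/29 -> H0 at depth 29
  add 209.96.0.0/12 -> H1 at depth 12
  lookup 209.98.33.178: bits 11010001011000100010000110110 walk d0:-→d1:-→d2:-→d3:-→d4:-→d5:-→d6:-→d7:-→d8:-→d9:-→d10:-→d11:-→d12:H1→d13:-→d14:-→d15:-→d16:-→d17:-→d18:-→d19:-→d20:-→d21:-→d22:-→d23:-→d24:-→d25:-→d26:-→d27:-→d28:-→d29:H0 -> H0
  - 209.98.33.176/29 clear@29
  - 209.96.0.0/12 clear@12
  add 72.98.113.160/28 -> H2 at depth 28
  lookup 72.98.113.161: bits 0100100001100010011100011010 walk d0:-→d1:-→d2:-→d3:-→d4:-→d5:-→d6:-→d7:-→d8:-→d9:-→d10:-→d11:-→d12:-→d13:-→d14:-→d15:-→d16:-→d17:-→d18:-→d19:-→d20:-→d21:-→d22:-→d23:-→d24:-→d25:-→d26:-→d27:-→d28:H2 -> H2
  add 72.98.113.160/28 -> H1 at depth 28
  add 209.98.32.0/20 -> H1 at depth 20
  add 209.96.0.0/12 -> H1 at depth 12

== LOOKUPS ==
["H1","H0","H0","H2"]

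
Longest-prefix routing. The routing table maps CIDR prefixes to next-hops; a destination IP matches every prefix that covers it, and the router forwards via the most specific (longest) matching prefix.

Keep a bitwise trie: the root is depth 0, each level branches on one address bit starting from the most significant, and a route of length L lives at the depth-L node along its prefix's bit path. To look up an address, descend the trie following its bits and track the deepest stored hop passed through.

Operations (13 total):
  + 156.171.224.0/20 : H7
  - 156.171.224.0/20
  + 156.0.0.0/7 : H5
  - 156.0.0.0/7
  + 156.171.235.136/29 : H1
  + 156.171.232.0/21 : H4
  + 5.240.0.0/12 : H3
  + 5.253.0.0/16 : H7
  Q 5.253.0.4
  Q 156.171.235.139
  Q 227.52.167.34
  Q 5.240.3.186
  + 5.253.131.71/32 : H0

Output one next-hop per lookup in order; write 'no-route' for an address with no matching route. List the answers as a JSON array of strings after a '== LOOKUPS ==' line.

Process each operation:
  + 156.171.224.0/20 (H7) depth=20
  - 156.171.224.0/20 clear@20
  + 156.0.0.0/7 (H5) depth=7
  - 156.0.0.0/7 clear@7
  + 156.171.235.136/29 (H1) depth=29
  + 156.171.232.0/21 (H4) depth=21
  + 5.240.0.0/12 (H3) depth=12
  + 5.253.0.0/16 (H7) depth=16
  lookup 5.253.0.4: bits 0000010111111101 walk d0:-→d1:-→d2:-→d3:-→d4:-→d5:-→d6:-→d7:-→d8:-→d9:-→d10:-→d11:-→d12:H3→d13:-→d14:-→d15:-→d16:H7 -> H7
  lookup 156.171.235.139: bits 10011100101010111110101110001 walk d0:-→d1:-→d2:-→d3:-→d4:-→d5:-→d6:-→d7:-→d8:-→d9:-→d10:-→d11:-→d12:-→d13:-→d14:-→d15:-→d16:-→d17:-→d18:-→d19:-→d20:-→d21:H4→d22:-→d23:-→d24:-→d25:-→d26:-→d27:-→d28:-→d29:H1 -> H1
  lookup 227.52.167.34: bits 1 walk d0:-→d1:- -> no-route
  lookup 5.240.3.186: bits 000001011111 walk d0:-→d1:-→d2:-→d3:-→d4:-→d5:-→d6:-→d7:-→d8:-→d9:-→d10:-→d11:-→d12:H3 -> H3
  + 5.253.131.71/32 (H0) depth=32

== LOOKUPS ==
["H7","H1","no-route","H3"]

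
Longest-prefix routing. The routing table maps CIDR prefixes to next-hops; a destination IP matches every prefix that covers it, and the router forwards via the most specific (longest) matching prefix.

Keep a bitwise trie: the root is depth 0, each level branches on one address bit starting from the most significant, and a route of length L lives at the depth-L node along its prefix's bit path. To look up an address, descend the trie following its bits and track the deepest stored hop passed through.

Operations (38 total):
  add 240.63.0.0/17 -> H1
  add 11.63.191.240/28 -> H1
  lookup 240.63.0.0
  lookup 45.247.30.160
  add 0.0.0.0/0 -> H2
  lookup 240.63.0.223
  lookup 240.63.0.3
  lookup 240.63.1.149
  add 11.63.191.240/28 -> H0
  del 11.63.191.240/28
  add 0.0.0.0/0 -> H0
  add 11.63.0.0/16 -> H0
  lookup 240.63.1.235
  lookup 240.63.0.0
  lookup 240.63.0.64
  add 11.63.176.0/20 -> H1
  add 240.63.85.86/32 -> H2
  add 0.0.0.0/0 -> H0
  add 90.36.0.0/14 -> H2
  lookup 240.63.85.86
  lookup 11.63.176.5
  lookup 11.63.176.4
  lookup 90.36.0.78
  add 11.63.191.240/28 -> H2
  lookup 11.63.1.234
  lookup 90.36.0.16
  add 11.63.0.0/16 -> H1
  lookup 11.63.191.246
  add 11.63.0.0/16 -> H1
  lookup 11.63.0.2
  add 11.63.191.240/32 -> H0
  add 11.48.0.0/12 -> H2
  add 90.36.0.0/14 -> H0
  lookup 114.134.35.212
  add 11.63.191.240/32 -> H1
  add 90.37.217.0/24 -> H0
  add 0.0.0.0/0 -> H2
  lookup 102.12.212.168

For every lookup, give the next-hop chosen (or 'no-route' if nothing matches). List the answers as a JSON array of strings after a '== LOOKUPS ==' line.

Trace:
  + 240.63.0.0/17 (H1) depth=17
  + 11.63.191.240/28 (H1) depth=28
  ? 240.63.0.0  path d0:-→d1:-→d2:-→d3:-→d4:-→d5:-→d6:-→d7:-→d8:-→d9:-→d10:-→d11:-→d12:-→d13:-→d14:-→d15:-→d16:-→d17:H1  best=H1
  ? 45.247.30.160  path d0:-→d1:-→d2:-  best=no-route
  + 0.0.0.0/0 (H2) depth=0
  ? 240.63.0.223  path d0:H2→d1:-→d2:-→d3:-→d4:-→d5:-→d6:-→d7:-→d8:-→d9:-→d10:-→d11:-→d12:-→d13:-→d14:-→d15:-→d16:-→d17:H1  best=H1
  ? 240.63.0.3  path d0:H2→d1:-→d2:-→d3:-→d4:-→d5:-→d6:-→d7:-→d8:-→d9:-→d10:-→d11:-→d12:-→d13:-→d14:-→d15:-→d16:-→d17:H1  best=H1
  ? 240.63.1.149  path d0:H2→d1:-→d2:-→d3:-→d4:-→d5:-→d6:-→d7:-→d8:-→d9:-→d10:-→d11:-→d12:-→d13:-→d14:-→d15:-→d16:-→d17:H1  best=H1
  + 11.63.191.240/28 (H0) depth=28
  del 11.63.191.240/28 (clear depth 28)
  + 0.0.0.0/0 (H0) depth=0
  + 11.63.0.0/16 (H0) depth=16
  ? 240.63.1.235  path d0:H0→d1:-→d2:-→d3:-→d4:-→d5:-→d6:-→d7:-→d8:-→d9:-→d10:-→d11:-→d12:-→d13:-→d14:-→d15:-→d16:-→d17:H1  best=H1
  ? 240.63.0.0  path d0:H0→d1:-→d2:-→d3:-→d4:-→d5:-→d6:-→d7:-→d8:-→d9:-→d10:-→d11:-→d12:-→d13:-→d14:-→d15:-→d16:-→d17:H1  best=H1
  ? 240.63.0.64  path d0:H0→d1:-→d2:-→d3:-→d4:-→d5:-→d6:-→d7:-→d8:-→d9:-→d10:-→d11:-→d12:-→d13:-→d14:-→d15:-→d16:-→d17:H1  best=H1
  + 11.63.176.0/20 (H1) depth=20
  + 240.63.85.86/32 (H2) depth=32
  + 0.0.0.0/0 (H0) depth=0
  + 90.36.0.0/14 (H2) depth=14
  ? 240.63.85.86  path d0:H0→d1:-→d2:-→d3:-→d4:-→d5:-→d6:-→d7:-→d8:-→d9:-→d10:-→d11:-→d12:-→d13:-→d14:-→d15:-→d16:-→d17:H1→d18:-→d19:-→d20:-→d21:-→d22:-→d23:-→d24:-→d25:-→d26:-→d27:-→d28:-→d29:-→d30:-→d31:-→d32:H2  best=H2
  ? 11.63.176.5  path d0:H0→d1:-→d2:-→d3:-→d4:-→d5:-→d6:-→d7:-→d8:-→d9:-→d10:-→d11:-→d12:-→d13:-→d14:-→d15:-→d16:H0→d17:-→d18:-→d19:-→d20:H1  best=H1
  ? 11.63.176.4  path d0:H0→d1:-→d2:-→d3:-→d4:-→d5:-→d6:-→d7:-→d8:-→d9:-→d10:-→d11:-→d12:-→d13:-→d14:-→d15:-→d16:H0→d17:-→d18:-→d19:-→d20:H1  best=H1
  ? 90.36.0.78  path d0:H0→d1:-→d2:-→d3:-→d4:-→d5:-→d6:-→d7:-→d8:-→d9:-→d10:-→d11:-→d12:-→d13:-→d14:H2  best=H2
  + 11.63.191.240/28 (H2) depth=28
  ? 11.63.1.234  path d0:H0→d1:-→d2:-→d3:-→d4:-→d5:-→d6:-→d7:-→d8:-→d9:-→d10:-→d11:-→d12:-→d13:-→d14:-→d15:-→d16:H0  best=H0
  ? 90.36.0.16  path d0:H0→d1:-→d2:-→d3:-→d4:-→d5:-→d6:-→d7:-→d8:-→d9:-→d10:-→d11:-→d12:-→d13:-→d14:H2  best=H2
  + 11.63.0.0/16 (H1) depth=16
  ? 11.63.191.246  path d0:H0→d1:-→d2:-→d3:-→d4:-→d5:-→d6:-→d7:-→d8:-→d9:-→d10:-→d11:-→d12:-→d13:-→d14:-→d15:-→d16:H1→d17:-→d18:-→d19:-→d20:H1→d21:-→d22:-→d23:-→d24:-→d25:-→d26:-→d27:-→d28:H2  best=H2
  + 11.63.0.0/16 (H1) depth=16
  ? 11.63.0.2  path d0:H0→d1:-→d2:-→d3:-→d4:-→d5:-→d6:-→d7:-→d8:-→d9:-→d10:-→d11:-→d12:-→d13:-→d14:-→d15:-→d16:H1  best=H1
  + 11.63.191.240/32 (H0) depth=32
  + 11.48.0.0/12 (H2) depth=12
  + 90.36.0.0/14 (H0) depth=14
  ? 114.134.35.212  path d0:H0→d1:-→d2:-  best=H0
  + 11.63.191.240/32 (H1) depth=32
  + 90.37.217.0/24 (H0) depth=24
  + 0.0.0.0/0 (H2) depth=0
  ? 102.12.212.168  path d0:H2→d1:-→d2:-  best=H2

== LOOKUPS ==
["H1","no-route","H1","H1","H1","H1","H1","H1","H2","H1","H1","H2","H0","H2","H2","H1","H0","H2"]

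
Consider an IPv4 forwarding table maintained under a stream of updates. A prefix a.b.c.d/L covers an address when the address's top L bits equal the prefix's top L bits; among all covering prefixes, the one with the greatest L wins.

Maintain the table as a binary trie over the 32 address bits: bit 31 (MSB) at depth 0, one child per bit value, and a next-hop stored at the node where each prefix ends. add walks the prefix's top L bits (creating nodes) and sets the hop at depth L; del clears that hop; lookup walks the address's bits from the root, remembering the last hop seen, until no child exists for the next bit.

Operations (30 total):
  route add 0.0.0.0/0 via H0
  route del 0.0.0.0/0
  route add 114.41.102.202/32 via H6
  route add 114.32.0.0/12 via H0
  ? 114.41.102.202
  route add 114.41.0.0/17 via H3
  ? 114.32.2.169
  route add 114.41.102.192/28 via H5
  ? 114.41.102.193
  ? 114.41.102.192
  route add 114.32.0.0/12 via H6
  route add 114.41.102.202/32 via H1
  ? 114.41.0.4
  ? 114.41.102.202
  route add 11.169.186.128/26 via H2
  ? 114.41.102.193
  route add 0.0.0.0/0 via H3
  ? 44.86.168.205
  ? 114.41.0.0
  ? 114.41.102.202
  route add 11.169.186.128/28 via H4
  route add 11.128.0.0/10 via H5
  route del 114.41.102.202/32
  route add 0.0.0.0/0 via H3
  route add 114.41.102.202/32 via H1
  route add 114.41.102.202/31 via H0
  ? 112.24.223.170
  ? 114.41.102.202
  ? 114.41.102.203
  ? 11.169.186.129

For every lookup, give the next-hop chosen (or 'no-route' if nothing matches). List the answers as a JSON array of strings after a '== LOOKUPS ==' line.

Process each operation:
  add 0.0.0.0/0 -> H0 at depth 0
  del 0.0.0.0/0 (clear depth 0)
  add 114.41.102.202/32 -> H6 at depth 32
  add 114.32.0.0/12 -> H0 at depth 12
  Q 114.41.102.202: descend 01110010001010010110011011001010 ; hops seen [H0,H6] ; pick H6
  add 114.41.0.0/17 -> H3 at depth 17
  Q 114.32.2.169: descend 011100100010 ; hops seen [H0] ; pick H0
  add 114.41.102.192/28 -> H5 at depth 28
  Q 114.41.102.193: descend 0111001000101001011001101100 ; hops seen [H0,H3,H5] ; pick H5
  Q 114.41.102.192: descend 0111001000101001011001101100 ; hops seen [H0,H3,H5] ; pick H5
  add 114.32.0.0/12 -> H6 at depth 12
  add 114.41.102.202/32 -> H1 at depth 32
  Q 114.41.0.4: descend 01110010001010010 ; hops seen [H6,H3] ; pick H3
  Q 114.41.102.202: descend 01110010001010010110011011001010 ; hops seen [H6,H3,H5,H1] ; pick H1
  add 11.169.186.128/26 -> H2 at depth 26
  Q 114.41.102.193: descend 0111001000101001011001101100 ; hops seen [H6,H3,H5] ; pick H5
  add 0.0.0.0/0 -> H3 at depth 0
  Q 44.86.168.205: descend 00 ; hops seen [H3] ; pick H3
  Q 114.41.0.0: descend 01110010001010010 ; hops seen [H3,H6,H3] ; pick H3
  Q 114.41.102.202: descend 01110010001010010110011011001010 ; hops seen [H3,H6,H3,H5,H1] ; pick H1
  add 11.169.186.128/28 -> H4 at depth 28
  add 11.128.0.0/10 -> H5 at depth 10
  del 114.41.102.202/32 (clear depth 32)
  add 0.0.0.0/0 -> H3 at depth 0
  add 114.41.102.202/32 -> H1 at depth 32
  add 114.41.102.202/31 -> H0 at depth 31
  Q 112.24.223.170: descend 011100 ; hops seen [H3] ; pick H3
  Q 114.41.102.202: descend 01110010001010010110011011001010 ; hops seen [H3,H6,H3,H5,H0,H1] ; pick H1
  Q 114.41.102.203: descend 0111001000101001011001101100101 ; hops seen [H3,H6,H3,H5,H0] ; pick H0
  Q 11.169.186.129: descend 0000101110101001101110101000 ; hops seen [H3,H5,H2,H4] ; pick H4

== LOOKUPS ==
["H6","H0","H5","H5","H3","H1","H5","H3","H3","H1","H3","H1","H0","H4"]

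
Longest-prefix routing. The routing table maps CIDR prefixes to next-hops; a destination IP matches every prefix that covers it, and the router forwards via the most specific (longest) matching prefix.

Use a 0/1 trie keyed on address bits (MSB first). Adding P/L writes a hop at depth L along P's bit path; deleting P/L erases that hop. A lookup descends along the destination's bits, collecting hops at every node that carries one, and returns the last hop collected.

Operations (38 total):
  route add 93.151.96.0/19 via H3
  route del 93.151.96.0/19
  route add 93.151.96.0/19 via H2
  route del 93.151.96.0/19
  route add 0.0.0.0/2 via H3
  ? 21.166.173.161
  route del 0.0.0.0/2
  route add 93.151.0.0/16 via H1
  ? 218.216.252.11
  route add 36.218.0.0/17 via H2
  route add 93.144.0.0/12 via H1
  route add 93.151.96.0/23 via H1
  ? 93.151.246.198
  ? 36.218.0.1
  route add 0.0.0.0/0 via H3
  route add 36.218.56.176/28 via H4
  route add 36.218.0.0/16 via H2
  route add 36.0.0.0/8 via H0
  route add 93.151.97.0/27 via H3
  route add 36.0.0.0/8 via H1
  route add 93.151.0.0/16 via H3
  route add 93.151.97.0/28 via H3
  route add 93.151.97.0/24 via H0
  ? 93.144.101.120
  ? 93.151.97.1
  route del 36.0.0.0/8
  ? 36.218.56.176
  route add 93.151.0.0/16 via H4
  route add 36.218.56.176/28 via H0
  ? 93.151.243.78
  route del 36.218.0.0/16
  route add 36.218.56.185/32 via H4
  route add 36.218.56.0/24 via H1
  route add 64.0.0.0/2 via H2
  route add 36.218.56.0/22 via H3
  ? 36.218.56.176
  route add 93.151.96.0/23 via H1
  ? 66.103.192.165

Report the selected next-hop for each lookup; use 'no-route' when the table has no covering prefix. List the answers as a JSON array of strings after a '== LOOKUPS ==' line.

Trace:
  + 93.151.96.0/19 (H3) depth=19
  - 93.151.96.0/19 clear@19
  + 93.151.96.0/19 (H2) depth=19
  - 93.151.96.0/19 clear@19
  + 0.0.0.0/2 (H3) depth=2
  ? 21.166.173.161  path d0:-→d1:-→d2:H3  best=H3
  - 0.0.0.0/2 clear@2
  + 93.151.0.0/16 (H1) depth=16
  ? 218.216.252.11  path d0:-  best=no-route
  + 36.218.0.0/17 (H2) depth=17
  + 93.144.0.0/12 (H1) depth=12
  + 93.151.96.0/23 (H1) depth=23
  ? 93.151.246.198  path d0:-→d1:-→d2:-→d3:-→d4:-→d5:-→d6:-→d7:-→d8:-→d9:-→d10:-→d11:-→d12:H1→d13:-→d14:-→d15:-→d16:H1  best=H1
  ? 36.218.0.1  path d0:-→d1:-→d2:-→d3:-→d4:-→d5:-→d6:-→d7:-→d8:-→d9:-→d10:-→d11:-→d12:-→d13:-→d14:-→d15:-→d16:-→d17:H2  best=H2
  + 0.0.0.0/0 (H3) depth=0
  + 36.218.56.176/28 (H4) depth=28
  + 36.218.0.0/16 (H2) depth=16
  + 36.0.0.0/8 (H0) depth=8
  + 93.151.97.0/27 (H3) depth=27
  + 36.0.0.0/8 (H1) depth=8
  + 93.151.0.0/16 (H3) depth=16
  + 93.151.97.0/28 (H3) depth=28
  + 93.151.97.0/24 (H0) depth=24
  ? 93.144.101.120  path d0:H3→d1:-→d2:-→d3:-→d4:-→d5:-→d6:-→d7:-→d8:-→d9:-→d10:-→d11:-→d12:H1→d13:-  best=H1
  ? 93.151.97.1  path d0:H3→d1:-→d2:-→d3:-→d4:-→d5:-→d6:-→d7:-→d8:-→d9:-→d10:-→d11:-→d12:H1→d13:-→d14:-→d15:-→d16:H3→d17:-→d18:-→d19:-→d20:-→d21:-→d22:-→d23:H1→d24:H0→d25:-→d26:-→d27:H3→d28:H3  best=H3
  - 36.0.0.0/8 clear@8
  ? 36.218.56.176  path d0:H3→d1:-→d2:-→d3:-→d4:-→d5:-→d6:-→d7:-→d8:-→d9:-→d10:-→d11:-→d12:-→d13:-→d14:-→d15:-→d16:H2→d17:H2→d18:-→d19:-→d20:-→d21:-→d22:-→d23:-→d24:-→d25:-→d26:-→d27:-→d28:H4  best=H4
  + 93.151.0.0/16 (H4) depth=16
  + 36.218.56.176/28 (H0) depth=28
  ? 93.151.243.78  path d0:H3→d1:-→d2:-→d3:-→d4:-→d5:-→d6:-→d7:-→d8:-→d9:-→d10:-→d11:-→d12:H1→d13:-→d14:-→d15:-→d16:H4  best=H4
  - 36.218.0.0/16 clear@16
  + 36.218.56.185/32 (H4) depth=32
  + 36.218.56.0/24 (H1) depth=24
  + 64.0.0.0/2 (H2) depth=2
  + 36.218.56.0/22 (H3) depth=22
  ? 36.218.56.176  path d0:H3→d1:-→d2:-→d3:-→d4:-→d5:-→d6:-→d7:-→d8:-→d9:-→d10:-→d11:-→d12:-→d13:-→d14:-→d15:-→d16:-→d17:H2→d18:-→d19:-→d20:-→d21:-→d22:H3→d23:-→d24:H1→d25:-→d26:-→d27:-→d28:H0  best=H0
  + 93.151.96.0/23 (H1) depth=23
  ? 66.103.192.165  path d0:H3→d1:-→d2:H2→d3:-  best=H2

== LOOKUPS ==
["H3","no-route","H1","H2","H1","H3","H4","H4","H0","H2"]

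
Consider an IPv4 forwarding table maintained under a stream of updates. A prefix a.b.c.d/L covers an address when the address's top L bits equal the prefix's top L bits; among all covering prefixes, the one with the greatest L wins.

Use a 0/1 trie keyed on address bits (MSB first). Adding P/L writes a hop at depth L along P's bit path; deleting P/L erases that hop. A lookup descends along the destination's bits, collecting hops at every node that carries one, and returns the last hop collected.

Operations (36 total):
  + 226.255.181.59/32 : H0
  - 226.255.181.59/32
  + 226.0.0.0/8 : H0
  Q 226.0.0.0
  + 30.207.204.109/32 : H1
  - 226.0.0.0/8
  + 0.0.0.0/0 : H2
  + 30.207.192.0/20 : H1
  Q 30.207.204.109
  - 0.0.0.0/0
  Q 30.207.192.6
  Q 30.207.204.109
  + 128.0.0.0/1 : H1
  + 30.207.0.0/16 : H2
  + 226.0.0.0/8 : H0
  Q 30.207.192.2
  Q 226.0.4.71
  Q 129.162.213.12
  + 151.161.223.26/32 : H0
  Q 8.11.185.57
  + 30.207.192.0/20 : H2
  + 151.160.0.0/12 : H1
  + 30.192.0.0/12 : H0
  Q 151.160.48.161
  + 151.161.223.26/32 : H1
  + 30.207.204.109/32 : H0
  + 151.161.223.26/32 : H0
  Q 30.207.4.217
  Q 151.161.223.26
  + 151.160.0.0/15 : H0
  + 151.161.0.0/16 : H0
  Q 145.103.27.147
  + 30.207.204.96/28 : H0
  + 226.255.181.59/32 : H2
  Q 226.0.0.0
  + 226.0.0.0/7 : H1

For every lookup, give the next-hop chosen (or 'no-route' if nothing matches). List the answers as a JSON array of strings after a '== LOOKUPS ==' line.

Trace:
  + 226.255.181.59/32 (H0) depth=32
  del 226.255.181.59/32 (clear depth 32)
  + 226.0.0.0/8 (H0) depth=8
  Q 226.0.0.0: descend 11100010 ; hops seen [H0] ; pick H0
  + 30.207.204.109/32 (H1) depth=32
  del 226.0.0.0/8 (clear depth 8)
  + 0.0.0.0/0 (H2) depth=0
  + 30.207.192.0/20 (H1) depth=20
  Q 30.207.204.109: descend 00011110110011111100110001101101 ; hops seen [H2,H1,H1] ; pick H1
  del 0.0.0.0/0 (clear depth 0)
  Q 30.207.192.6: descend 00011110110011111100 ; hops seen [H1] ; pick H1
  Q 30.207.204.109: descend 00011110110011111100110001101101 ; hops seen [H1,H1] ; pick H1
  + 128.0.0.0/1 (H1) depth=1
  + 30.207.0.0/16 (H2) depth=16
  + 226.0.0.0/8 (H0) depth=8
  Q 30.207.192.2: descend 00011110110011111100 ; hops seen [H2,H1] ; pick H1
  Q 226.0.4.71: descend 11100010 ; hops seen [H1,H0] ; pick H0
  Q 129.162.213.12: descend 1 ; hops seen [H1] ; pick H1
  + 151.161.223.26/32 (H0) depth=32
  Q 8.11.185.57: descend 000 ; hops seen [∅] ; pick no-route
  + 30.207.192.0/20 (H2) depth=20
  + 151.160.0.0/12 (H1) depth=12
  + 30.192.0.0/12 (H0) depth=12
  Q 151.160.48.161: descend 100101111010000 ; hops seen [H1,H1] ; pick H1
  + 151.161.223.26/32 (H1) depth=32
  + 30.207.204.109/32 (H0) depth=32
  + 151.161.223.26/32 (H0) depth=32
  Q 30.207.4.217: descend 0001111011001111 ; hops seen [H0,H2] ; pick H2
  Q 151.161.223.26: descend 10010111101000011101111100011010 ; hops seen [H1,H1,H0] ; pick H0
  + 151.160.0.0/15 (H0) depth=15
  + 151.161.0.0/16 (H0) depth=16
  Q 145.103.27.147: descend 10010 ; hops seen [H1] ; pick H1
  + 30.207.204.96/28 (H0) depth=28
  + 226.255.181.59/32 (H2) depth=32
  Q 226.0.0.0: descend 11100010 ; hops seen [H1,H0] ; pick H0
  + 226.0.0.0/7 (H1) depth=7

== LOOKUPS ==
["H0","H1","H1","H1","H1","H0","H1","no-route","H1","H2","H0","H1","H0"]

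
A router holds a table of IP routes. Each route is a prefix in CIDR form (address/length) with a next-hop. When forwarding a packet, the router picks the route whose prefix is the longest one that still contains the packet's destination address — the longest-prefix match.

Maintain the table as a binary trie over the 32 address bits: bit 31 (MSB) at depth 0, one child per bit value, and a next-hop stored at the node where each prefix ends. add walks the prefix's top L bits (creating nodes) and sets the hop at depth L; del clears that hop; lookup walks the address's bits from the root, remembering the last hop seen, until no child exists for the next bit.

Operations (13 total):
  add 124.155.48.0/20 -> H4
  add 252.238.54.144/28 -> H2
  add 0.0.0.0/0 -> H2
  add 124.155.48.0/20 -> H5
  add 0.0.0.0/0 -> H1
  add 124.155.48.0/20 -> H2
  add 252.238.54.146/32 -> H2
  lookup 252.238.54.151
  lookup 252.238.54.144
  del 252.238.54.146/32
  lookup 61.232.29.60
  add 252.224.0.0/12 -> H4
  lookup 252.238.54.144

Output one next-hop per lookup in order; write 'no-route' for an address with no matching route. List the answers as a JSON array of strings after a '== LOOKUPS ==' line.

Process each operation:
  + 124.155.48.0/20 (H4) depth=20
  + 252.238.54.144/28 (H2) depth=28
  + 0.0.0.0/0 (H2) depth=0
  + 124.155.48.0/20 (H5) depth=20
  + 0.0.0.0/0 (H1) depth=0
  + 124.155.48.0/20 (H2) depth=20
  + 252.238.54.146/32 (H2) depth=32
  Q 252.238.54.151: descend 11111100111011100011011010010 ; hops seen [H1,H2] ; pick H2
  Q 252.238.54.144: descend 111111001110111000110110100100 ; hops seen [H1,H2] ; pick H2
  del 252.238.54.146/32 (clear depth 32)
  Q 61.232.29.60: descend 0 ; hops seen [H1] ; pick H1
  + 252.224.0.0/12 (H4) depth=12
  Q 252.238.54.144: descend 111111001110111000110110100100 ; hops seen [H1,H4,H2] ; pick H2

== LOOKUPS ==
["H2","H2","H1","H2"]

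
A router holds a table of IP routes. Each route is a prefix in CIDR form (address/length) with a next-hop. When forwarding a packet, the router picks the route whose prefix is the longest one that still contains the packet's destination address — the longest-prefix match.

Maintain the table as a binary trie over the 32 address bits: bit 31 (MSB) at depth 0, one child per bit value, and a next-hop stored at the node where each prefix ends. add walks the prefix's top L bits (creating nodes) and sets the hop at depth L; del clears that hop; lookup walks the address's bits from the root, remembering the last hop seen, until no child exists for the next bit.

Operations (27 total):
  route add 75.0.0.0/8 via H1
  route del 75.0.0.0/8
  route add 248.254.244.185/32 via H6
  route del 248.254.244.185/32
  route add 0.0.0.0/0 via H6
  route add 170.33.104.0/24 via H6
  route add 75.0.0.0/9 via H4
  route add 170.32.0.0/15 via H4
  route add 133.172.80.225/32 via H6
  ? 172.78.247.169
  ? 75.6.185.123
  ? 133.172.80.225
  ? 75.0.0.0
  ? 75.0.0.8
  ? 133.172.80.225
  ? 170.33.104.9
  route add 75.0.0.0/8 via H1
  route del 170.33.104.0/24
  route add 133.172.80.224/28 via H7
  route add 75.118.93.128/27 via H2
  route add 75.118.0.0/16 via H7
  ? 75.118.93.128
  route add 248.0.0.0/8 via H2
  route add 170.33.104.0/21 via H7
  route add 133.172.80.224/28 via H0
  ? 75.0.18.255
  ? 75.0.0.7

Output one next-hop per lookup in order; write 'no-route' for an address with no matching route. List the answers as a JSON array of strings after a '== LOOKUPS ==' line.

Process each operation:
  add 75.0.0.0/8 -> H1 at depth 8
  - 75.0.0.0/8 clear@8
  add 248.254.244.185/32 -> H6 at depth 32
  - 248.254.244.185/32 clear@32
  add 0.0.0.0/0 -> H6 at depth 0
  add 170.33.104.0/24 -> H6 at depth 24
  add 75.0.0.0/9 -> H4 at depth 9
  add 170.32.0.0/15 -> H4 at depth 15
  add 133.172.80.225/32 -> H6 at depth 32
  ? 172.78.247.169  path d0:H6→d1:-→d2:-→d3:-→d4:-→d5:-  best=H6
  ? 75.6.185.123  path d0:H6→d1:-→d2:-→d3:-→d4:-→d5:-→d6:-→d7:-→d8:-→d9:H4  best=H4
  ? 133.172.80.225  path d0:H6→d1:-→d2:-→d3:-→d4:-→d5:-→d6:-→d7:-→d8:-→d9:-→d10:-→d11:-→d12:-→d13:-→d14:-→d15:-→d16:-→d17:-→d18:-→d19:-→d20:-→d21:-→d22:-→d23:-→d24:-→d25:-→d26:-→d27:-→d28:-→d29:-→d30:-→d31:-→d32:H6  best=H6
  ? 75.0.0.0  path d0:H6→d1:-→d2:-→d3:-→d4:-→d5:-→d6:-→d7:-→d8:-→d9:H4  best=H4
  ? 75.0.0.8  path d0:H6→d1:-→d2:-→d3:-→d4:-→d5:-→d6:-→d7:-→d8:-→d9:H4  best=H4
  ? 133.172.80.225  path d0:H6→d1:-→d2:-→d3:-→d4:-→d5:-→d6:-→d7:-→d8:-→d9:-→d10:-→d11:-→d12:-→d13:-→d14:-→d15:-→d16:-→d17:-→d18:-→d19:-→d20:-→d21:-→d22:-→d23:-→d24:-→d25:-→d26:-→d27:-→d28:-→d29:-→d30:-→d31:-→d32:H6  best=H6
  ? 170.33.104.9  path d0:H6→d1:-→d2:-→d3:-→d4:-→d5:-→d6:-→d7:-→d8:-→d9:-→d10:-→d11:-→d12:-→d13:-→d14:-→d15:H4→d16:-→d17:-→d18:-→d19:-→d20:-→d21:-→d22:-→d23:-→d24:H6  best=H6
  add 75.0.0.0/8 -> H1 at depth 8
  - 170.33.104.0/24 clear@24
  add 133.172.80.224/28 -> H7 at depth 28
  add 75.118.93.128/27 -> H2 at depth 27
  add 75.118.0.0/16 -> H7 at depth 16
  ? 75.118.93.128  path d0:H6→d1:-→d2:-→d3:-→d4:-→d5:-→d6:-→d7:-→d8:H1→d9:H4→d10:-→d11:-→d12:-→d13:-→d14:-→d15:-→d16:H7→d17:-→d18:-→d19:-→d20:-→d21:-→d22:-→d23:-→d24:-→d25:-→d26:-→d27:H2  best=H2
  add 248.0.0.0/8 -> H2 at depth 8
  add 170.33.104.0/21 -> H7 at depth 21
  add 133.172.80.224/28 -> H0 at depth 28
  ? 75.0.18.255  path d0:H6→d1:-→d2:-→d3:-→d4:-→d5:-→d6:-→d7:-→d8:H1→d9:H4  best=H4
  ? 75.0.0.7  path d0:H6→d1:-→d2:-→d3:-→d4:-→d5:-→d6:-→d7:-→d8:H1→d9:H4  best=H4

== LOOKUPS ==
["H6","H4","H6","H4","H4","H6","H6","H2","H4","H4"]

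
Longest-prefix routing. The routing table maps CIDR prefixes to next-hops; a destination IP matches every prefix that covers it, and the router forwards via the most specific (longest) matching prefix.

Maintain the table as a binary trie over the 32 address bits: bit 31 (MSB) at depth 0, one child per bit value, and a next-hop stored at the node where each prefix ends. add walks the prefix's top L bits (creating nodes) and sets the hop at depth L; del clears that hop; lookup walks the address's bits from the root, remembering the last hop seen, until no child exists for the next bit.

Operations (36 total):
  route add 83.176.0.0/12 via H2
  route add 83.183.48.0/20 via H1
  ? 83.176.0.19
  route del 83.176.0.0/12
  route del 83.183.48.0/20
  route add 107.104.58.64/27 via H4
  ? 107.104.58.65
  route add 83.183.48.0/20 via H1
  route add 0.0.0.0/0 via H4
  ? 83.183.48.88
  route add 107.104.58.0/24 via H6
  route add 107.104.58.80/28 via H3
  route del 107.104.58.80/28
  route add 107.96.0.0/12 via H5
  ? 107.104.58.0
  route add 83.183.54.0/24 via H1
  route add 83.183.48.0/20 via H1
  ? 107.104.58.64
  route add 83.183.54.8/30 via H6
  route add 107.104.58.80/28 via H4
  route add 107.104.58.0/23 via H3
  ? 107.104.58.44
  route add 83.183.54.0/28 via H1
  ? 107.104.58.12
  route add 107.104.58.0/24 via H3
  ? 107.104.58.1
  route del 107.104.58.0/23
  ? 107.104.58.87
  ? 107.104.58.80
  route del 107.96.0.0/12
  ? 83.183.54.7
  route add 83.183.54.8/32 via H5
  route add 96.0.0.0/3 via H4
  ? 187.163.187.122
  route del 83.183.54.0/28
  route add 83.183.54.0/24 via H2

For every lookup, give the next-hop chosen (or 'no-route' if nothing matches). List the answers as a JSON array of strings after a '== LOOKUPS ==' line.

Apply in order:
  add 83.176.0.0/12 -> H2 at depth 12
  add 83.183.48.0/20 -> H1 at depth 20
  ? 83.176.0.19  path d0:-→d1:-→d2:-→d3:-→d4:-→d5:-→d6:-→d7:-→d8:-→d9:-→d10:-→d11:-→d12:H2→d13:-  best=H2
  del 83.176.0.0/12 (clear depth 12)
  del 83.183.48.0/20 (clear depth 20)
  add 107.104.58.64/27 -> H4 at depth 27
  ? 107.104.58.65  path d0:-→d1:-→d2:-→d3:-→d4:-→d5:-→d6:-→d7:-→d8:-→d9:-→d10:-→d11:-→d12:-→d13:-→d14:-→d15:-→d16:-→d17:-→d18:-→d19:-→d20:-→d21:-→d22:-→d23:-→d24:-→d25:-→d26:-→d27:H4  best=H4
  add 83.183.48.0/20 -> H1 at depth 20
  add 0.0.0.0/0 -> H4 at depth 0
  ? 83.183.48.88  path d0:H4→d1:-→d2:-→d3:-→d4:-→d5:-→d6:-→d7:-→d8:-→d9:-→d10:-→d11:-→d12:-→d13:-→d14:-→d15:-→d16:-→d17:-→d18:-→d19:-→d20:H1  best=H1
  add 107.104.58.0/24 -> H6 at depth 24
  add 107.104.58.80/28 -> H3 at depth 28
  del 107.104.58.80/28 (clear depth 28)
  add 107.96.0.0/12 -> H5 at depth 12
  ? 107.104.58.0  path d0:H4→d1:-→d2:-→d3:-→d4:-→d5:-→d6:-→d7:-→d8:-→d9:-→d10:-→d11:-→d12:H5→d13:-→d14:-→d15:-→d16:-→d17:-→d18:-→d19:-→d20:-→d21:-→d22:-→d23:-→d24:H6→d25:-  best=H6
  add 83.183.54.0/24 -> H1 at depth 24
  add 83.183.48.0/20 -> H1 at depth 20
  ? 107.104.58.64  path d0:H4→d1:-→d2:-→d3:-→d4:-→d5:-→d6:-→d7:-→d8:-→d9:-→d10:-→d11:-→d12:H5→d13:-→d14:-→d15:-→d16:-→d17:-→d18:-→d19:-→d20:-→d21:-→d22:-→d23:-→d24:H6→d25:-→d26:-→d27:H4  best=H4
  add 83.183.54.8/30 -> H6 at depth 30
  add 107.104.58.80/28 -> H4 at depth 28
  add 107.104.58.0/23 -> H3 at depth 23
  ? 107.104.58.44  path d0:H4→d1:-→d2:-→d3:-→d4:-→d5:-→d6:-→d7:-→d8:-→d9:-→d10:-→d11:-→d12:H5→d13:-→d14:-→d15:-→d16:-→d17:-→d18:-→d19:-→d20:-→d21:-→d22:-→d23:H3→d24:H6→d25:-  best=H6
  add 83.183.54.0/28 -> H1 at depth 28
  ? 107.104.58.12  path d0:H4→d1:-→d2:-→d3:-→d4:-→d5:-→d6:-→d7:-→d8:-→d9:-→d10:-→d11:-→d12:H5→d13:-→d14:-→d15:-→d16:-→d17:-→d18:-→d19:-→d20:-→d21:-→d22:-→d23:H3→d24:H6→d25:-  best=H6
  add 107.104.58.0/24 -> H3 at depth 24
  ? 107.104.58.1  path d0:H4→d1:-→d2:-→d3:-→d4:-→d5:-→d6:-→d7:-→d8:-→d9:-→d10:-→d11:-→d12:H5→d13:-→d14:-→d15:-→d16:-→d17:-→d18:-→d19:-→d20:-→d21:-→d22:-→d23:H3→d24:H3→d25:-  best=H3
  del 107.104.58.0/23 (clear depth 23)
  ? 107.104.58.87  path d0:H4→d1:-→d2:-→d3:-→d4:-→d5:-→d6:-→d7:-→d8:-→d9:-→d10:-→d11:-→d12:H5→d13:-→d14:-→d15:-→d16:-→d17:-→d18:-→d19:-→d20:-→d21:-→d22:-→d23:-→d24:H3→d25:-→d26:-→d27:H4→d28:H4  best=H4
  ? 107.104.58.80  path d0:H4→d1:-→d2:-→d3:-→d4:-→d5:-→d6:-→d7:-→d8:-→d9:-→d10:-→d11:-→d12:H5→d13:-→d14:-→d15:-→d16:-→d17:-→d18:-→d19:-→d20:-→d21:-→d22:-→d23:-→d24:H3→d25:-→d26:-→d27:H4→d28:H4  best=H4
  del 107.96.0.0/12 (clear depth 12)
  ? 83.183.54.7  path d0:H4→d1:-→d2:-→d3:-→d4:-→d5:-→d6:-→d7:-→d8:-→d9:-→d10:-→d11:-→d12:-→d13:-→d14:-→d15:-→d16:-→d17:-→d18:-→d19:-→d20:H1→d21:-→d22:-→d23:-→d24:H1→d25:-→d26:-→d27:-→d28:H1  best=H1
  add 83.183.54.8/32 -> H5 at depth 32
  add 96.0.0.0/3 -> H4 at depth 3
  ? 187.163.187.122  path d0:H4  best=H4
  del 83.183.54.0/28 (clear depth 28)
  add 83.183.54.0/24 -> H2 at depth 24

== LOOKUPS ==
["H2","H4","H1","H6","H4","H6","H6","H3","H4","H4","H1","H4"]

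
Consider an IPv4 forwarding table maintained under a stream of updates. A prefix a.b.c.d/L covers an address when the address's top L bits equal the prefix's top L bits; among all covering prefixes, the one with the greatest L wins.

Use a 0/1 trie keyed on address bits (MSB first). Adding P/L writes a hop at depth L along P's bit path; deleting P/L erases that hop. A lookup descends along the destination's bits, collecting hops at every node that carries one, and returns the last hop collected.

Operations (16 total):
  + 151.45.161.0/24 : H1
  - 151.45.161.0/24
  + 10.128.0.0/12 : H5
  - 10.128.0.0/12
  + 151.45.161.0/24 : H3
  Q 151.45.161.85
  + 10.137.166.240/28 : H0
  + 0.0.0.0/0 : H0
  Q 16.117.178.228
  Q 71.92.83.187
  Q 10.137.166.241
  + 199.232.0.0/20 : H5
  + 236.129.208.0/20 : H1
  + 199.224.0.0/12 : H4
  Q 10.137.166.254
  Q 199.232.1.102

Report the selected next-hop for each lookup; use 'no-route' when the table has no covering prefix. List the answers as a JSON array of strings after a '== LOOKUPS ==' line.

Trace:
  + 151.45.161.0/24 (H1) depth=24
  - 151.45.161.0/24 clear@24
  + 10.128.0.0/12 (H5) depth=12
  - 10.128.0.0/12 clear@12
  + 151.45.161.0/24 (H3) depth=24
  ? 151.45.161.85  path d0:-→d1:-→d2:-→d3:-→d4:-→d5:-→d6:-→d7:-→d8:-→d9:-→d10:-→d11:-→d12:-→d13:-→d14:-→d15:-→d16:-→d17:-→d18:-→d19:-→d20:-→d21:-→d22:-→d23:-→d24:H3  best=H3
  + 10.137.166.240/28 (H0) depth=28
  + 0.0.0.0/0 (H0) depth=0
  ? 16.117.178.228  path d0:H0→d1:-→d2:-→d3:-  best=H0
  ? 71.92.83.187  path d0:H0→d1:-  best=H0
  ? 10.137.166.241  path d0:H0→d1:-→d2:-→d3:-→d4:-→d5:-→d6:-→d7:-→d8:-→d9:-→d10:-→d11:-→d12:-→d13:-→d14:-→d15:-→d16:-→d17:-→d18:-→d19:-→d20:-→d21:-→d22:-→d23:-→d24:-→d25:-→d26:-→d27:-→d28:H0  best=H0
  + 199.232.0.0/20 (H5) depth=20
  + 236.129.208.0/20 (H1) depth=20
  + 199.224.0.0/12 (H4) depth=12
  ? 10.137.166.254  path d0:H0→d1:-→d2:-→d3:-→d4:-→d5:-→d6:-→d7:-→d8:-→d9:-→d10:-→d11:-→d12:-→d13:-→d14:-→d15:-→d16:-→d17:-→d18:-→d19:-→d20:-→d21:-→d22:-→d23:-→d24:-→d25:-→d26:-→d27:-→d28:H0  best=H0
  ? 199.232.1.102  path d0:H0→d1:-→d2:-→d3:-→d4:-→d5:-→d6:-→d7:-→d8:-→d9:-→d10:-→d11:-→d12:H4→d13:-→d14:-→d15:-→d16:-→d17:-→d18:-→d19:-→d20:H5  best=H5

== LOOKUPS ==
["H3","H0","H0","H0","H0","H5"]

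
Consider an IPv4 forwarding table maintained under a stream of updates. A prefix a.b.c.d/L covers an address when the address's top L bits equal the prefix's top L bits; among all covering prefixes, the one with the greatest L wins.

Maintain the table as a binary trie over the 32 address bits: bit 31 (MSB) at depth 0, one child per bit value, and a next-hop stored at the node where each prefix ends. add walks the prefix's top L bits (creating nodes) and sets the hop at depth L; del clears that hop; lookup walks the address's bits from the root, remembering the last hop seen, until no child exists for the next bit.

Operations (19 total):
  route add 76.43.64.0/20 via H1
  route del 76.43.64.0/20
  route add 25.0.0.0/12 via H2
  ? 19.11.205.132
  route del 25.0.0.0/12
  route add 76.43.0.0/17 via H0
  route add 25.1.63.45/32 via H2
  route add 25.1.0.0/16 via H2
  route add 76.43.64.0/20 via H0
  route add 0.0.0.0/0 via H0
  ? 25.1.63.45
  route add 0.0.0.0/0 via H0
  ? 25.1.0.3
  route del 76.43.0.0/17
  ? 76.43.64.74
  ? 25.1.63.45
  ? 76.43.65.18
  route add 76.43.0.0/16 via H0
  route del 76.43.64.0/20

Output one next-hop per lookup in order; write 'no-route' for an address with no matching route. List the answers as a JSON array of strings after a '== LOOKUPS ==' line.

Process each operation:
  add 76.43.64.0/20 -> H1 at depth 20
  del 76.43.64.0/20 (clear depth 20)
  add 25.0.0.0/12 -> H2 at depth 12
  lookup 19.11.205.132: bits 0001 walk d0:-→d1:-→d2:-→d3:-→d4:- -> no-route
  del 25.0.0.0/12 (clear depth 12)
  add 76.43.0.0/17 -> H0 at depth 17
  add 25.1.63.45/32 -> H2 at depth 32
  add 25.1.0.0/16 -> H2 at depth 16
  add 76.43.64.0/20 -> H0 at depth 20
  add 0.0.0.0/0 -> H0 at depth 0
  lookup 25.1.63.45: bits 00011001000000010011111100101101 walk d0:H0→d1:-→d2:-→d3:-→d4:-→d5:-→d6:-→d7:-→d8:-→d9:-→d10:-→d11:-→d12:-→d13:-→d14:-→d15:-→d16:H2→d17:-→d18:-→d19:-→d20:-→d21:-→d22:-→d23:-→d24:-→d25:-→d26:-→d27:-→d28:-→d29:-→d30:-→d31:-→d32:H2 -> H2
  add 0.0.0.0/0 -> H0 at depth 0
  lookup 25.1.0.3: bits 000110010000000100 walk d0:H0→d1:-→d2:-→d3:-→d4:-→d5:-→d6:-→d7:-→d8:-→d9:-→d10:-→d11:-→d12:-→d13:-→d14:-→d15:-→d16:H2→d17:-→d18:- -> H2
  del 76.43.0.0/17 (clear depth 17)
  lookup 76.43.64.74: bits 01001100001010110100 walk d0:H0→d1:-→d2:-→d3:-→d4:-→d5:-→d6:-→d7:-→d8:-→d9:-→d10:-→d11:-→d12:-→d13:-→d14:-→d15:-→d16:-→d17:-→d18:-→d19:-→d20:H0 -> H0
  lookup 25.1.63.45: bits 00011001000000010011111100101101 walk d0:H0→d1:-→d2:-→d3:-→d4:-→d5:-→d6:-→d7:-→d8:-→d9:-→d10:-→d11:-→d12:-→d13:-→d14:-→d15:-→d16:H2→d17:-→d18:-→d19:-→d20:-→d21:-→d22:-→d23:-→d24:-→d25:-→d26:-→d27:-→d28:-→d29:-→d30:-→d31:-→d32:H2 -> H2
  lookup 76.43.65.18: bits 01001100001010110100 walk d0:H0→d1:-→d2:-→d3:-→d4:-→d5:-→d6:-→d7:-→d8:-→d9:-→d10:-→d11:-→d12:-→d13:-→d14:-→d15:-→d16:-→d17:-→d18:-→d19:-→d20:H0 -> H0
  add 76.43.0.0/16 -> H0 at depth 16
  del 76.43.64.0/20 (clear depth 20)

== LOOKUPS ==
["no-route","H2","H2","H0","H2","H0"]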